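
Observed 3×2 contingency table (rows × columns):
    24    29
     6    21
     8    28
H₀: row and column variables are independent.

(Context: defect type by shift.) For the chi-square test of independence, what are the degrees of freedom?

degrees of freedom = 2

df = (r−1)(c−1) = (3−1)·(2−1) = 2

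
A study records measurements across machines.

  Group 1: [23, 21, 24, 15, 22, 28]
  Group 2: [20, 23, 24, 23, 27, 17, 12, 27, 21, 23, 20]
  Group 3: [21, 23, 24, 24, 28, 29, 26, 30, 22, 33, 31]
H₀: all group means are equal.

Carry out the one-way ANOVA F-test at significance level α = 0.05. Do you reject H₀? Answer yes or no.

reject H₀: yes

Group means [22.17, 21.55, 26.45], grand mean 23.607
SSB = Σnᵢ(x̄ᵢ−x̄)² = 148.391; SSW = ΣΣ(x−x̄ᵢ)² = 438.288
MSB = 148.391/2 = 74.1953; MSW = 438.288/25 = 17.5315
F = MSB/MSW = 4.2321
df = (2, 25)
p-value (upper-tail) = 0.02612
At α=0.05: p < α → reject H₀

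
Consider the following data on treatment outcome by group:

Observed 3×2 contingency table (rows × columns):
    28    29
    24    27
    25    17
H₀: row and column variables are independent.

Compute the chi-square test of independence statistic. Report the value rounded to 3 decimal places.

Row totals [57, 51, 42], col totals [77, 73], n=150
χ² = (28−29.26)²/29.26 + (29−27.74)²/27.74 + (24−26.18)²/26.18 + (27−24.82)²/24.82 + (25−21.56)²/21.56 + (17−20.44)²/20.44 = 1.6123
df = 2

test statistic = 1.612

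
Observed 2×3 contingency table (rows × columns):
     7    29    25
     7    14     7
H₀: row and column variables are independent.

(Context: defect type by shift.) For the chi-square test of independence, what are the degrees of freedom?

df = (r−1)(c−1) = (2−1)·(3−1) = 2

degrees of freedom = 2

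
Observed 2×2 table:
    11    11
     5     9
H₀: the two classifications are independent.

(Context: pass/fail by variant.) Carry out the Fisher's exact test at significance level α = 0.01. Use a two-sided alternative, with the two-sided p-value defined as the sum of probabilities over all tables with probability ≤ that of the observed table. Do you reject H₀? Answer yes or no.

Margins: r₁=22, r₂=14, c₁=16, c₂=20, n=36
p_obs = C(22,11)·C(14,5)/C(36,16); sum pmf over tables with pmf ≤ p_obs
p-value (two-sided) = 0.50067
At α=0.01: p ≥ α → fail to reject H₀

reject H₀: no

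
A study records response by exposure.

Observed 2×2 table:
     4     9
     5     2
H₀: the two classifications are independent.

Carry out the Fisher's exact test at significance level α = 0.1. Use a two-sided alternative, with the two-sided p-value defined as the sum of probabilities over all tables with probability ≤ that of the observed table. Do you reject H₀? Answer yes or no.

Margins: r₁=13, r₂=7, c₁=9, c₂=11, n=20
p_obs = C(13,4)·C(7,5)/C(20,9); sum pmf over tables with pmf ≤ p_obs
p-value (two-sided) = 0.15967
At α=0.1: p ≥ α → fail to reject H₀

reject H₀: no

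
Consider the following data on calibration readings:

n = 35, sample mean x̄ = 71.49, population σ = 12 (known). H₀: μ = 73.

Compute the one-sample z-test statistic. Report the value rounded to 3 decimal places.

SE = σ/√n = 12/√35 = 2.0284
z = (x̄−μ₀)/SE = (71.49−73)/2.0284 = -0.7444

test statistic = -0.744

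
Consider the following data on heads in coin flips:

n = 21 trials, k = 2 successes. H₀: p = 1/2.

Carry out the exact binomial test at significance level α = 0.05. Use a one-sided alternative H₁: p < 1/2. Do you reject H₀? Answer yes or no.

Exact binomial: n=21, k=2, p₀=1/2=0.5000
P(X≤2) from Σ C(n,i)·p₀^i·(1−p₀)^(n−i)
p-value (one-sided, H₁ less) = 0.00011
At α=0.05: p < α → reject H₀

reject H₀: yes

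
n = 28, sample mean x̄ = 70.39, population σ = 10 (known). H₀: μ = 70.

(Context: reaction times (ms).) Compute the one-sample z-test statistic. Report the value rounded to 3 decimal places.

SE = σ/√n = 10/√28 = 1.8898
z = (x̄−μ₀)/SE = (70.39−70)/1.8898 = 0.2064

test statistic = 0.206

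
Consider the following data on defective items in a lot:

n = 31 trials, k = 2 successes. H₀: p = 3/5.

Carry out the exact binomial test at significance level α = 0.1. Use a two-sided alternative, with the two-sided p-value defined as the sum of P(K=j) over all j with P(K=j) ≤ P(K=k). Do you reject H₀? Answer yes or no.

reject H₀: yes

Exact binomial: n=31, k=2, p₀=3/5=0.6000
P(X=j) = C(n,j)·p₀^j·(1−p₀)^(n−j); p = Σ P(X=j) over j with P(X=j) ≤ P(X=2)
p-value (two-sided) = 0.00000
At α=0.1: p < α → reject H₀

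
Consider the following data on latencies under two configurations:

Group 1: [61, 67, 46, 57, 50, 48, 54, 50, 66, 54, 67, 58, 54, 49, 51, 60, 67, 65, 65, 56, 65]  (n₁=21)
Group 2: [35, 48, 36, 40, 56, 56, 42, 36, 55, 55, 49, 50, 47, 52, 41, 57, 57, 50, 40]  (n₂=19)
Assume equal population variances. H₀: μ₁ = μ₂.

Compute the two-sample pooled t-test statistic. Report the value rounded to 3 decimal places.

test statistic = 4.313

x̄₁=57.619, s₁=7.138, n₁=21
x̄₂=47.474, s₂=7.741, n₂=19
s_p² = [20·7.138² + 18·7.741²]/38 = 55.2023
SE = √(s_p²·(1/21+1/19)) = 2.3525
t = (57.619−47.474)/2.3525 = 4.3127
df = 38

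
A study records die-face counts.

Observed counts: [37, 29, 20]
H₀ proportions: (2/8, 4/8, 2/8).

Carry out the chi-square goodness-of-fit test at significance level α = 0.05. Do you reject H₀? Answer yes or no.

reject H₀: yes

n = 86; E_i = n·p_i = [21.50, 43.00, 21.50]
χ² = (37−21.50)²/21.50 + (29−43.00)²/43.00 + (20−21.50)²/21.50 = 15.8372
df = 2
p-value (upper-tail) = 0.00036
At α=0.05: p < α → reject H₀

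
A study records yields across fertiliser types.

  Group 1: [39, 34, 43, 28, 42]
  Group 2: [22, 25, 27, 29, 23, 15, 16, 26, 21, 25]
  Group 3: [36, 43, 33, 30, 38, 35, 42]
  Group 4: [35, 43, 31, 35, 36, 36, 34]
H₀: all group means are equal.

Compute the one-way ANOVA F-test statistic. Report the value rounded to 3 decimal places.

Group means [37.20, 22.90, 36.71, 35.71], grand mean 31.793
SSB = Σnᵢ(x̄ᵢ−x̄)² = 1214.201; SSW = ΣΣ(x−x̄ᵢ)² = 552.557
MSB = 1214.201/3 = 404.7338; MSW = 552.557/25 = 22.1023
F = MSB/MSW = 18.3119
df = (3, 25)

test statistic = 18.312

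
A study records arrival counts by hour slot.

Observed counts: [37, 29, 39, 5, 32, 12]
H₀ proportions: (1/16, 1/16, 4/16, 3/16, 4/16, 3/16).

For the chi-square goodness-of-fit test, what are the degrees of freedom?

df = k − 1 = 6 − 1 = 5

degrees of freedom = 5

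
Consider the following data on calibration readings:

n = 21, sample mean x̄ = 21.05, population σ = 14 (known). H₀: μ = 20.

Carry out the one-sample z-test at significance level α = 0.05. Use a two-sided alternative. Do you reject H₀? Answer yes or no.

SE = σ/√n = 14/√21 = 3.0551
z = (x̄−μ₀)/SE = (21.05−20)/3.0551 = 0.3437
p-value (two-sided) = 0.73108
At α=0.05: p ≥ α → fail to reject H₀

reject H₀: no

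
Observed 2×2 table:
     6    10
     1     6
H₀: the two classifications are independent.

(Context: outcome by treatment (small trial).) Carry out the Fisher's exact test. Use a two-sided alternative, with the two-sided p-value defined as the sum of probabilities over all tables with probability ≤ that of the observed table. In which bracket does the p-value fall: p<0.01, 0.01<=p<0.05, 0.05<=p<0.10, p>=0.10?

p-value bracket: p>=0.10

Margins: r₁=16, r₂=7, c₁=7, c₂=16, n=23
p_obs = C(16,6)·C(7,1)/C(23,7); sum pmf over tables with pmf ≤ p_obs
p-value (two-sided) = 0.36601
→ bracket: p>=0.10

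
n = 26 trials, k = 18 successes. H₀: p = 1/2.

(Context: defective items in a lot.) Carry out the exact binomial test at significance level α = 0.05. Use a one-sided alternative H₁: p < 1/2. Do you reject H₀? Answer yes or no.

Exact binomial: n=26, k=18, p₀=1/2=0.5000
P(X≤18) from Σ C(n,i)·p₀^i·(1−p₀)^(n−i)
p-value (one-sided, H₁ less) = 0.98552
At α=0.05: p ≥ α → fail to reject H₀

reject H₀: no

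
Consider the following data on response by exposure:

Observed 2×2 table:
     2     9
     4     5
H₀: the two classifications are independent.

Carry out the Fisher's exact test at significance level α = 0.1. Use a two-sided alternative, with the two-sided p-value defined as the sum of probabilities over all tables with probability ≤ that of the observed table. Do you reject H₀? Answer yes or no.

Margins: r₁=11, r₂=9, c₁=6, c₂=14, n=20
p_obs = C(11,2)·C(9,4)/C(20,6); sum pmf over tables with pmf ≤ p_obs
p-value (two-sided) = 0.33591
At α=0.1: p ≥ α → fail to reject H₀

reject H₀: no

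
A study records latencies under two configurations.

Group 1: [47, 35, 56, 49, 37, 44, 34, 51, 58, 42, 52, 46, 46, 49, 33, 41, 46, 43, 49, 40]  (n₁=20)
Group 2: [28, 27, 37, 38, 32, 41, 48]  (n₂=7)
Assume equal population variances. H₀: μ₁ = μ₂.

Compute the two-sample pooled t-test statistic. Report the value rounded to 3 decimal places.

test statistic = 2.914

x̄₁=44.900, s₁=6.935, n₁=20
x̄₂=35.857, s₂=7.471, n₂=7
s_p² = [19·6.935² + 6·7.471²]/25 = 49.9463
SE = √(s_p²·(1/20+1/7)) = 3.1036
t = (44.900−35.857)/3.1036 = 2.9136
df = 25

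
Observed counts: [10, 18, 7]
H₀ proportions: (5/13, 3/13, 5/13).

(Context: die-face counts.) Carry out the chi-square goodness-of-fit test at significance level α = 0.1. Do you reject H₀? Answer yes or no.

n = 35; E_i = n·p_i = [13.46, 8.08, 13.46]
χ² = (10−13.46)²/13.46 + (18−8.08)²/8.08 + (7−13.46)²/13.46 = 16.1829
df = 2
p-value (upper-tail) = 0.00031
At α=0.1: p < α → reject H₀

reject H₀: yes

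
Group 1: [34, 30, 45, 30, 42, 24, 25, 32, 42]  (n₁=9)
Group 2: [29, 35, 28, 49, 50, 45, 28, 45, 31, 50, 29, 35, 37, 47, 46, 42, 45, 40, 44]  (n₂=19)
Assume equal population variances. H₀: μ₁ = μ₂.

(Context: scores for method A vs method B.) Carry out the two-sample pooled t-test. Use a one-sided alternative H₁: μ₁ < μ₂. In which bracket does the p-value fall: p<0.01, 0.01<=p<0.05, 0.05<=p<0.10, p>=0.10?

x̄₁=33.778, s₁=7.629, n₁=9
x̄₂=39.737, s₂=7.922, n₂=19
s_p² = [8·7.629² + 18·7.922²]/26 = 61.3554
SE = √(s_p²·(1/9+1/19)) = 3.1696
t = (33.778−39.737)/3.1696 = -1.8801
df = 26
p-value (one-sided, H₁ less) = 0.03567
→ bracket: 0.01<=p<0.05

p-value bracket: 0.01<=p<0.05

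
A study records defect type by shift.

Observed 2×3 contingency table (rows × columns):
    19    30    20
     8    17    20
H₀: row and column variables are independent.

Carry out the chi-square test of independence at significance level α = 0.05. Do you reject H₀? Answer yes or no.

Row totals [69, 45], col totals [27, 47, 40], n=114
χ² = (19−16.34)²/16.34 + (30−28.45)²/28.45 + (20−24.21)²/24.21 + (8−10.66)²/10.66 + (17−18.55)²/18.55 + (20−15.79)²/15.79 = 3.1649
df = 2
p-value (upper-tail) = 0.20547
At α=0.05: p ≥ α → fail to reject H₀

reject H₀: no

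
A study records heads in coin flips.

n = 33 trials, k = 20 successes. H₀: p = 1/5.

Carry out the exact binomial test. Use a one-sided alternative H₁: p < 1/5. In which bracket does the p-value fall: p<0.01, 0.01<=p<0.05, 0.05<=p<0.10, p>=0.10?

Exact binomial: n=33, k=20, p₀=1/5=0.2000
P(X≤20) from Σ C(n,i)·p₀^i·(1−p₀)^(n−i)
p-value (one-sided, H₁ less) = 1.00000
→ bracket: p>=0.10

p-value bracket: p>=0.10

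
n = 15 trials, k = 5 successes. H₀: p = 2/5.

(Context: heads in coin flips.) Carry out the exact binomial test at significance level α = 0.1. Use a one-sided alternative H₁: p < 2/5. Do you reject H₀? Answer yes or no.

reject H₀: no

Exact binomial: n=15, k=5, p₀=2/5=0.4000
P(X≤5) from Σ C(n,i)·p₀^i·(1−p₀)^(n−i)
p-value (one-sided, H₁ less) = 0.40322
At α=0.1: p ≥ α → fail to reject H₀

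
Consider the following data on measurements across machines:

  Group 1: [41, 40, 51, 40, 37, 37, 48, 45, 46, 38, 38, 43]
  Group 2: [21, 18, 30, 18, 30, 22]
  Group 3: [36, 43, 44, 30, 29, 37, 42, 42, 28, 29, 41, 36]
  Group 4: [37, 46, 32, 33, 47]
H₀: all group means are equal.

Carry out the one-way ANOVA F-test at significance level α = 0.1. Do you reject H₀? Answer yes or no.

Group means [42.00, 23.17, 36.42, 39.00], grand mean 36.429
SSB = Σnᵢ(x̄ᵢ−x̄)² = 1460.821; SSW = ΣΣ(x−x̄ᵢ)² = 995.750
MSB = 1460.821/3 = 486.9405; MSW = 995.750/31 = 32.1210
F = MSB/MSW = 15.1596
df = (3, 31)
p-value (upper-tail) = 0.00000
At α=0.1: p < α → reject H₀

reject H₀: yes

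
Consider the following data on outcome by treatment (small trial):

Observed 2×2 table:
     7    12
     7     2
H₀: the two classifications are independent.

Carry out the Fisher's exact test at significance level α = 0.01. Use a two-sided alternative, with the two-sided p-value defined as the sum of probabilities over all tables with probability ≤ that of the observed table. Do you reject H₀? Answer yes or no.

Margins: r₁=19, r₂=9, c₁=14, c₂=14, n=28
p_obs = C(19,7)·C(9,7)/C(28,14); sum pmf over tables with pmf ≤ p_obs
p-value (two-sided) = 0.10319
At α=0.01: p ≥ α → fail to reject H₀

reject H₀: no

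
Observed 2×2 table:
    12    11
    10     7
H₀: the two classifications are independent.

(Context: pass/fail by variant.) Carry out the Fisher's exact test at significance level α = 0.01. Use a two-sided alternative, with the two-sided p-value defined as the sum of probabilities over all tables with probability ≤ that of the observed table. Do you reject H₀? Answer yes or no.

Margins: r₁=23, r₂=17, c₁=22, c₂=18, n=40
p_obs = C(23,12)·C(17,10)/C(40,22); sum pmf over tables with pmf ≤ p_obs
p-value (two-sided) = 0.75470
At α=0.01: p ≥ α → fail to reject H₀

reject H₀: no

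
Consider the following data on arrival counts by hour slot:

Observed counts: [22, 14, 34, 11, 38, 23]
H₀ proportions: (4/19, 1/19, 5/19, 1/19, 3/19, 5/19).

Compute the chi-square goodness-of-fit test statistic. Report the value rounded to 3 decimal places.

test statistic = 26.101

n = 142; E_i = n·p_i = [29.89, 7.47, 37.37, 7.47, 22.42, 37.37]
χ² = (22−29.89)²/29.89 + (14−7.47)²/7.47 + (34−37.37)²/37.37 + (11−7.47)²/7.47 + (38−22.42)²/22.42 + (23−37.37)²/37.37 = 26.1009
df = 5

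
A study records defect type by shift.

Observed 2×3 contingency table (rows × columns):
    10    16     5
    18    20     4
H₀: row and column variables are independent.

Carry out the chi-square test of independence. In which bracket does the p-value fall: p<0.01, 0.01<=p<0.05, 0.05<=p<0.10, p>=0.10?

Row totals [31, 42], col totals [28, 36, 9], n=73
χ² = (10−11.89)²/11.89 + (16−15.29)²/15.29 + (5−3.82)²/3.82 + (18−16.11)²/16.11 + (20−20.71)²/20.71 + (4−5.18)²/5.18 = 1.2112
df = 2
p-value (upper-tail) = 0.54574
→ bracket: p>=0.10

p-value bracket: p>=0.10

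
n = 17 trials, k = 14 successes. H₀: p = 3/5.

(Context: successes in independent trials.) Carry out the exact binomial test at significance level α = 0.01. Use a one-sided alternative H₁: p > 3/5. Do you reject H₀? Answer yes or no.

Exact binomial: n=17, k=14, p₀=3/5=0.6000
P(X≥14) from Σ C(n,i)·p₀^i·(1−p₀)^(n−i)
p-value (one-sided, H₁ greater) = 0.04642
At α=0.01: p ≥ α → fail to reject H₀

reject H₀: no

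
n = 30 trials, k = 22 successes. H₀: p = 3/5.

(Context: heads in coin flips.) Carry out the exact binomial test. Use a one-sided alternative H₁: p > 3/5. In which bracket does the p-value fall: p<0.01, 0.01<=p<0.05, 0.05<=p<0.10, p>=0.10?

p-value bracket: 0.05<=p<0.10

Exact binomial: n=30, k=22, p₀=3/5=0.6000
P(X≥22) from Σ C(n,i)·p₀^i·(1−p₀)^(n−i)
p-value (one-sided, H₁ greater) = 0.09401
→ bracket: 0.05<=p<0.10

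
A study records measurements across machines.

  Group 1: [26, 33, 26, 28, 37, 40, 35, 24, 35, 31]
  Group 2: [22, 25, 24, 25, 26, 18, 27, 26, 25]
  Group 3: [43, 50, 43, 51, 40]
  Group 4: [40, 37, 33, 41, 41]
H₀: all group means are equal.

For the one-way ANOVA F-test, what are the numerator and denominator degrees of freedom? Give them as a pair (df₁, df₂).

degrees of freedom = [3, 25]

k = 4 groups, N = 29 total
df = (k−1, N−k) = (4−1, 29−4) = (3, 25)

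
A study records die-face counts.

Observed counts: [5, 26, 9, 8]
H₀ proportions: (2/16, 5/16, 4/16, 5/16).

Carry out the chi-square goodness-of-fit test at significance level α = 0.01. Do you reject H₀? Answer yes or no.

reject H₀: yes

n = 48; E_i = n·p_i = [6.00, 15.00, 12.00, 15.00]
χ² = (5−6.00)²/6.00 + (26−15.00)²/15.00 + (9−12.00)²/12.00 + (8−15.00)²/15.00 = 12.2500
df = 3
p-value (upper-tail) = 0.00657
At α=0.01: p < α → reject H₀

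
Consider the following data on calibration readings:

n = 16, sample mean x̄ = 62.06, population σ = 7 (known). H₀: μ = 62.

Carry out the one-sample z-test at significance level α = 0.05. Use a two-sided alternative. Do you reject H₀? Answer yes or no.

reject H₀: no

SE = σ/√n = 7/√16 = 1.7500
z = (x̄−μ₀)/SE = (62.06−62)/1.7500 = 0.0343
p-value (two-sided) = 0.97265
At α=0.05: p ≥ α → fail to reject H₀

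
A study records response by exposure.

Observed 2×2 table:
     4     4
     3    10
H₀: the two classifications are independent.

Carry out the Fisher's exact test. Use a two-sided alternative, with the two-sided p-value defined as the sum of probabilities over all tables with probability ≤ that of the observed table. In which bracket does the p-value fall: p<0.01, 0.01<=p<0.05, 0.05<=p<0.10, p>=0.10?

Margins: r₁=8, r₂=13, c₁=7, c₂=14, n=21
p_obs = C(8,4)·C(13,3)/C(21,7); sum pmf over tables with pmf ≤ p_obs
p-value (two-sided) = 0.34575
→ bracket: p>=0.10

p-value bracket: p>=0.10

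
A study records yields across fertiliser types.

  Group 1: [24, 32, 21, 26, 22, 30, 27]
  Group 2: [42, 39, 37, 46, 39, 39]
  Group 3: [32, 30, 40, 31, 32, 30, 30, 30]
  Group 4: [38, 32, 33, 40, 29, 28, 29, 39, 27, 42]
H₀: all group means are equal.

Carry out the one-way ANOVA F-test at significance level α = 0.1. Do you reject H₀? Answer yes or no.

reject H₀: yes

Group means [26.00, 40.33, 31.88, 33.70], grand mean 32.774
SSB = Σnᵢ(x̄ᵢ−x̄)² = 679.111; SSW = ΣΣ(x−x̄ᵢ)² = 510.308
MSB = 679.111/3 = 226.3703; MSW = 510.308/27 = 18.9003
F = MSB/MSW = 11.9771
df = (3, 27)
p-value (upper-tail) = 0.00004
At α=0.1: p < α → reject H₀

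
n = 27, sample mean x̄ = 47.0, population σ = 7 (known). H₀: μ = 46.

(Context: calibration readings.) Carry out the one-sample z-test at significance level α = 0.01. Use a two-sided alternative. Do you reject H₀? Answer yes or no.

reject H₀: no

SE = σ/√n = 7/√27 = 1.3472
z = (x̄−μ₀)/SE = (47.0−46)/1.3472 = 0.7423
p-value (two-sided) = 0.45790
At α=0.01: p ≥ α → fail to reject H₀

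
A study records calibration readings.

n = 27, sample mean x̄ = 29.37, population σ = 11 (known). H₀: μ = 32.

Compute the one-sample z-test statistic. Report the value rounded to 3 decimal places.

SE = σ/√n = 11/√27 = 2.1170
z = (x̄−μ₀)/SE = (29.37−32)/2.1170 = -1.2424

test statistic = -1.242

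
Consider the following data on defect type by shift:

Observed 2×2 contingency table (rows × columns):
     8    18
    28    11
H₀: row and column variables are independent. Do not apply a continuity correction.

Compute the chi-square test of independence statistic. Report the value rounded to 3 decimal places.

test statistic = 10.626

Row totals [26, 39], col totals [36, 29], n=65
χ² = (8−14.40)²/14.40 + (18−11.60)²/11.60 + (28−21.60)²/21.60 + (11−17.40)²/17.40 = 10.6258
df = 1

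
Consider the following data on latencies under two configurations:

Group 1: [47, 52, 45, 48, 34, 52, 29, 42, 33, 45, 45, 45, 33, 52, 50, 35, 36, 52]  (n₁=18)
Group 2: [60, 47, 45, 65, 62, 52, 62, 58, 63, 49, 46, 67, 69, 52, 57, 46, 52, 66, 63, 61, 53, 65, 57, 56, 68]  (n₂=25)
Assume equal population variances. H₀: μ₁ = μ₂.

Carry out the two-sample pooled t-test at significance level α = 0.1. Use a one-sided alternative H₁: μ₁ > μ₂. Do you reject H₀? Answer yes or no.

x̄₁=43.056, s₁=7.750, n₁=18
x̄₂=57.640, s₂=7.510, n₂=25
s_p² = [17·7.750² + 24·7.510²]/41 = 57.9196
SE = √(s_p²·(1/18+1/25)) = 2.3526
t = (43.056−57.640)/2.3526 = -6.1994
df = 41
p-value (one-sided, H₁ greater) = 1.00000
At α=0.1: p ≥ α → fail to reject H₀

reject H₀: no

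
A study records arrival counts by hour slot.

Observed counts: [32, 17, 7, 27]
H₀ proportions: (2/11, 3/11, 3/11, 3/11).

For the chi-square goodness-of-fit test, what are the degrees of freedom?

df = k − 1 = 4 − 1 = 3

degrees of freedom = 3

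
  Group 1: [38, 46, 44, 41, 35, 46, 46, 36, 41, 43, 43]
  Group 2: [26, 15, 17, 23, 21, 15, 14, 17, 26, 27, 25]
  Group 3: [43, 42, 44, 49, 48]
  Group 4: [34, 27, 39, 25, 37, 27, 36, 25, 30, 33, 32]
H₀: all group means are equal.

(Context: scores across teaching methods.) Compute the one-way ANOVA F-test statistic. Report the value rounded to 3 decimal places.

test statistic = 54.159

Group means [41.73, 20.55, 45.20, 31.36], grand mean 33.053
SSB = Σnᵢ(x̄ᵢ−x̄)² = 3317.640; SSW = ΣΣ(x−x̄ᵢ)² = 694.255
MSB = 3317.640/3 = 1105.8801; MSW = 694.255/34 = 20.4193
F = MSB/MSW = 54.1587
df = (3, 34)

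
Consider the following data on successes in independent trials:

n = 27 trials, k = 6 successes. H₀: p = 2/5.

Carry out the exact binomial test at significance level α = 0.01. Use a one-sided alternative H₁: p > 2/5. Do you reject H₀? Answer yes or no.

reject H₀: no

Exact binomial: n=27, k=6, p₀=2/5=0.4000
P(X≥6) from Σ C(n,i)·p₀^i·(1−p₀)^(n−i)
p-value (one-sided, H₁ greater) = 0.98450
At α=0.01: p ≥ α → fail to reject H₀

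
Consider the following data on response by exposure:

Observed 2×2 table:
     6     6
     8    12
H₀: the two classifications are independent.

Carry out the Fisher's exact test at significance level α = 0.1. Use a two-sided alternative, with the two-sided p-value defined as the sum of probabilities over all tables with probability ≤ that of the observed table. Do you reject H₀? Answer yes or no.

reject H₀: no

Margins: r₁=12, r₂=20, c₁=14, c₂=18, n=32
p_obs = C(12,6)·C(20,8)/C(32,14); sum pmf over tables with pmf ≤ p_obs
p-value (two-sided) = 0.71783
At α=0.1: p ≥ α → fail to reject H₀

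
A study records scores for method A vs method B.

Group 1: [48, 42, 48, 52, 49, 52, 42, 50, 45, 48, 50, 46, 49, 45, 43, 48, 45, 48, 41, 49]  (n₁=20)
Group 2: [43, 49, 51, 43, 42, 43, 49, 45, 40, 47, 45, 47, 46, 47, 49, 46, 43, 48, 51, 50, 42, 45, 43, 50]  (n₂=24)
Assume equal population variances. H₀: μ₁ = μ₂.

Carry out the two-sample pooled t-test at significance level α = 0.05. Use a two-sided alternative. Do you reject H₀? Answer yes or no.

x̄₁=47.000, s₁=3.244, n₁=20
x̄₂=46.000, s₂=3.176, n₂=24
s_p² = [19·3.244² + 23·3.176²]/42 = 10.2857
SE = √(s_p²·(1/20+1/24)) = 0.9710
t = (47.000−46.000)/0.9710 = 1.0299
df = 42
p-value (two-sided) = 0.30897
At α=0.05: p ≥ α → fail to reject H₀

reject H₀: no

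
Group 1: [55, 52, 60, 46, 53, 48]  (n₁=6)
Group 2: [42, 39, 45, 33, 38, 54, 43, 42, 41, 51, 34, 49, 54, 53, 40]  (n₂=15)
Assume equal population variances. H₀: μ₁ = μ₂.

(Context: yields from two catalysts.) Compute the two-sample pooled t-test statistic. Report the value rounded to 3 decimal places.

test statistic = 2.706

x̄₁=52.333, s₁=5.007, n₁=6
x̄₂=43.867, s₂=6.927, n₂=15
s_p² = [5·5.007² + 14·6.927²]/19 = 41.9509
SE = √(s_p²·(1/6+1/15)) = 3.1287
t = (52.333−43.867)/3.1287 = 2.7062
df = 19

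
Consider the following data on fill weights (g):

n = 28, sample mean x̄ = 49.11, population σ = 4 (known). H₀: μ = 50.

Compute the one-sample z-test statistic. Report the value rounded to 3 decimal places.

test statistic = -1.177

SE = σ/√n = 4/√28 = 0.7559
z = (x̄−μ₀)/SE = (49.11−50)/0.7559 = -1.1774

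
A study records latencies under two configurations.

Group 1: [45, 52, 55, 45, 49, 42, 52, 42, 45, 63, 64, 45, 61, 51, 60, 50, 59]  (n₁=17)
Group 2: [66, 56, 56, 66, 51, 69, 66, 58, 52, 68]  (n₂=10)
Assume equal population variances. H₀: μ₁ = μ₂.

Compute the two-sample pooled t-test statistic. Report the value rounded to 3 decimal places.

test statistic = -3.138

x̄₁=51.765, s₁=7.404, n₁=17
x̄₂=60.800, s₂=6.893, n₂=10
s_p² = [16·7.404² + 9·6.893²]/25 = 52.1864
SE = √(s_p²·(1/17+1/10)) = 2.8790
t = (51.765−60.800)/2.8790 = -3.1384
df = 25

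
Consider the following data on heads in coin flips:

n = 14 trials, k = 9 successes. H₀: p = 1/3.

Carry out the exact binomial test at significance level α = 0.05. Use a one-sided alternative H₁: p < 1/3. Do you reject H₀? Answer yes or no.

Exact binomial: n=14, k=9, p₀=1/3=0.3333
P(X≤9) from Σ C(n,i)·p₀^i·(1−p₀)^(n−i)
p-value (one-sided, H₁ less) = 0.99596
At α=0.05: p ≥ α → fail to reject H₀

reject H₀: no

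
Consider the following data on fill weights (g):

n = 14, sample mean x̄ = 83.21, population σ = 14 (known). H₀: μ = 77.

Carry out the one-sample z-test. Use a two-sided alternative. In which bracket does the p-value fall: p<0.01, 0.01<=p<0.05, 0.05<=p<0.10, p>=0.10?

p-value bracket: 0.05<=p<0.10

SE = σ/√n = 14/√14 = 3.7417
z = (x̄−μ₀)/SE = (83.21−77)/3.7417 = 1.6597
p-value (two-sided) = 0.09698
→ bracket: 0.05<=p<0.10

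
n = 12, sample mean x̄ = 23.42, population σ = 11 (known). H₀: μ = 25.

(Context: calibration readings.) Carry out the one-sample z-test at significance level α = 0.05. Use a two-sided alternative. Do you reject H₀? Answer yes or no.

SE = σ/√n = 11/√12 = 3.1754
z = (x̄−μ₀)/SE = (23.42−25)/3.1754 = -0.4976
p-value (two-sided) = 0.61879
At α=0.05: p ≥ α → fail to reject H₀

reject H₀: no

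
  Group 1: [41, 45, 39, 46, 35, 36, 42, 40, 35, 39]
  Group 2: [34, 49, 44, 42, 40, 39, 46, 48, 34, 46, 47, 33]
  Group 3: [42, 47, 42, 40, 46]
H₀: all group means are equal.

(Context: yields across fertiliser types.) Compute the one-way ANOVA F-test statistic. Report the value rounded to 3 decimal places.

test statistic = 1.070

Group means [39.80, 41.83, 43.40], grand mean 41.370
SSB = Σnᵢ(x̄ᵢ−x̄)² = 47.830; SSW = ΣΣ(x−x̄ᵢ)² = 536.467
MSB = 47.830/2 = 23.9148; MSW = 536.467/24 = 22.3528
F = MSB/MSW = 1.0699
df = (2, 24)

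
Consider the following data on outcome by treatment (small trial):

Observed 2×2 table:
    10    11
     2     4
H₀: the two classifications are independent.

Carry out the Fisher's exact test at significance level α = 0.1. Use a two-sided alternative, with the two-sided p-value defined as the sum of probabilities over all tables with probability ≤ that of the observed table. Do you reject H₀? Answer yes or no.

reject H₀: no

Margins: r₁=21, r₂=6, c₁=12, c₂=15, n=27
p_obs = C(21,10)·C(6,2)/C(27,12); sum pmf over tables with pmf ≤ p_obs
p-value (two-sided) = 0.66184
At α=0.1: p ≥ α → fail to reject H₀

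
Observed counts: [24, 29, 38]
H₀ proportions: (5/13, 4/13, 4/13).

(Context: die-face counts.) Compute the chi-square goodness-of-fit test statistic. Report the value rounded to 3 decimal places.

test statistic = 7.064

n = 91; E_i = n·p_i = [35.00, 28.00, 28.00]
χ² = (24−35.00)²/35.00 + (29−28.00)²/28.00 + (38−28.00)²/28.00 = 7.0643
df = 2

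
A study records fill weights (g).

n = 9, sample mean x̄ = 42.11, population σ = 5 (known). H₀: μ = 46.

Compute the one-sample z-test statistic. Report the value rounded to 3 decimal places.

test statistic = -2.334

SE = σ/√n = 5/√9 = 1.6667
z = (x̄−μ₀)/SE = (42.11−46)/1.6667 = -2.3340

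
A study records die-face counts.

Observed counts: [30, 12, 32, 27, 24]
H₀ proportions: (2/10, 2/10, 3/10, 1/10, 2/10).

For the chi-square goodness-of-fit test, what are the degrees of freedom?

df = k − 1 = 5 − 1 = 4

degrees of freedom = 4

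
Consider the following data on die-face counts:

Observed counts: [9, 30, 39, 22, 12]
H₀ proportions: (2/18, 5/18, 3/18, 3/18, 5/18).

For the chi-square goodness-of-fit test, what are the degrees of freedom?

degrees of freedom = 4

df = k − 1 = 5 − 1 = 4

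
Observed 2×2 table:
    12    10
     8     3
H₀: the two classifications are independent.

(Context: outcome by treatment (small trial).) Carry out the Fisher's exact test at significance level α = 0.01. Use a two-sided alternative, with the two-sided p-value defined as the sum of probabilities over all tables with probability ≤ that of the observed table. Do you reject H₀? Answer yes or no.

reject H₀: no

Margins: r₁=22, r₂=11, c₁=20, c₂=13, n=33
p_obs = C(22,12)·C(11,8)/C(33,20); sum pmf over tables with pmf ≤ p_obs
p-value (two-sided) = 0.45586
At α=0.01: p ≥ α → fail to reject H₀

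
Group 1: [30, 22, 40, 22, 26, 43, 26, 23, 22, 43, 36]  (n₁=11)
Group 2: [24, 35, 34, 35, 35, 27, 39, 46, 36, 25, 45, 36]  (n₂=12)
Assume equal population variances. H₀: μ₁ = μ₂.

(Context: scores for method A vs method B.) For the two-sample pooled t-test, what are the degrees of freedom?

degrees of freedom = 21

df = n₁ + n₂ − 2 = 11 + 12 − 2 = 21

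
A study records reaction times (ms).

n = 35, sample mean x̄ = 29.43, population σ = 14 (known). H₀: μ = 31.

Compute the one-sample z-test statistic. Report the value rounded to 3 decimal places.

test statistic = -0.663

SE = σ/√n = 14/√35 = 2.3664
z = (x̄−μ₀)/SE = (29.43−31)/2.3664 = -0.6634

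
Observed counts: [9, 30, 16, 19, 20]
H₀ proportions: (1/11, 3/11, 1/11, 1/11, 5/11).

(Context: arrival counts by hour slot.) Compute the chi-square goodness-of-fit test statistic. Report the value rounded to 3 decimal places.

test statistic = 32.149

n = 94; E_i = n·p_i = [8.55, 25.64, 8.55, 8.55, 42.73]
χ² = (9−8.55)²/8.55 + (30−25.64)²/25.64 + (16−8.55)²/8.55 + (19−8.55)²/8.55 + (20−42.73)²/42.73 = 32.1489
df = 4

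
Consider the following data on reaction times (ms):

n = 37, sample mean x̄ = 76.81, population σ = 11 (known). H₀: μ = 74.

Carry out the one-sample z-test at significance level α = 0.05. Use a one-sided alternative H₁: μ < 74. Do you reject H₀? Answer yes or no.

reject H₀: no

SE = σ/√n = 11/√37 = 1.8084
z = (x̄−μ₀)/SE = (76.81−74)/1.8084 = 1.5539
p-value (one-sided, H₁ less) = 0.93989
At α=0.05: p ≥ α → fail to reject H₀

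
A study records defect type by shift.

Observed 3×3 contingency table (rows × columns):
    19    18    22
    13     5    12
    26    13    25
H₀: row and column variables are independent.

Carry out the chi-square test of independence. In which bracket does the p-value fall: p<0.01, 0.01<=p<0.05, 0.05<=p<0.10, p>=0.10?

p-value bracket: p>=0.10

Row totals [59, 30, 64], col totals [58, 36, 59], n=153
χ² = (19−22.37)²/22.37 + (18−13.88)²/13.88 + (22−22.75)²/22.75 + (13−11.37)²/11.37 + (5−7.06)²/7.06 + (12−11.57)²/11.57 + (26−24.26)²/24.26 + (13−15.06)²/15.06 + (25−24.68)²/24.68 = 3.0124
df = 4
p-value (upper-tail) = 0.55575
→ bracket: p>=0.10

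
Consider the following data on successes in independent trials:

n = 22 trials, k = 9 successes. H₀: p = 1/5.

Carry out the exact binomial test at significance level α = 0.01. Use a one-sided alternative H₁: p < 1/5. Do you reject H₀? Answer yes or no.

reject H₀: no

Exact binomial: n=22, k=9, p₀=1/5=0.2000
P(X≤9) from Σ C(n,i)·p₀^i·(1−p₀)^(n−i)
p-value (one-sided, H₁ less) = 0.99386
At α=0.01: p ≥ α → fail to reject H₀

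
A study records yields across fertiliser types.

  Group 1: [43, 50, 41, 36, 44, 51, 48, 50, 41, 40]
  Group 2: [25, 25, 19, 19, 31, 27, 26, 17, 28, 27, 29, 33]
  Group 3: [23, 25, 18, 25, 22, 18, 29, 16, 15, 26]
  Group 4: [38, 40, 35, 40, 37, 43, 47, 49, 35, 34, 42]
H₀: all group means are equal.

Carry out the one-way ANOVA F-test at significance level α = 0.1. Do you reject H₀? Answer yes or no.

Group means [44.40, 25.50, 21.70, 40.00], grand mean 32.721
SSB = Σnᵢ(x̄ᵢ−x̄)² = 3787.151; SSW = ΣΣ(x−x̄ᵢ)² = 943.500
MSB = 3787.151/3 = 1262.3837; MSW = 943.500/39 = 24.1923
F = MSB/MSW = 52.1812
df = (3, 39)
p-value (upper-tail) = 0.00000
At α=0.1: p < α → reject H₀

reject H₀: yes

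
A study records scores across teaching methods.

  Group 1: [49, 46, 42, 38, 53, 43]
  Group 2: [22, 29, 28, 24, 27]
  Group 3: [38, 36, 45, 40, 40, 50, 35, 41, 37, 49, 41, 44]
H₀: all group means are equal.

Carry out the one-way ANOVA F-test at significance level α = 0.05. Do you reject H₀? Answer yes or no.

Group means [45.17, 26.00, 41.33], grand mean 39.000
SSB = Σnᵢ(x̄ᵢ−x̄)² = 1138.500; SSW = ΣΣ(x−x̄ᵢ)² = 433.500
MSB = 1138.500/2 = 569.2500; MSW = 433.500/20 = 21.6750
F = MSB/MSW = 26.2630
df = (2, 20)
p-value (upper-tail) = 0.00000
At α=0.05: p < α → reject H₀

reject H₀: yes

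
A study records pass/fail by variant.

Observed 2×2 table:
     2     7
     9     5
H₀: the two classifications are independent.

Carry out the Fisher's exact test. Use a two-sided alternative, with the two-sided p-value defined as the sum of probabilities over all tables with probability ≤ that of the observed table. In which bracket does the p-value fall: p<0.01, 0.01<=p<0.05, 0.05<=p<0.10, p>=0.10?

p-value bracket: 0.05<=p<0.10

Margins: r₁=9, r₂=14, c₁=11, c₂=12, n=23
p_obs = C(9,2)·C(14,9)/C(23,11); sum pmf over tables with pmf ≤ p_obs
p-value (two-sided) = 0.08938
→ bracket: 0.05<=p<0.10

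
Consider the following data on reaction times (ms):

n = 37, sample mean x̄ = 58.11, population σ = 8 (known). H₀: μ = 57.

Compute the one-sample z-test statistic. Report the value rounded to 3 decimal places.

test statistic = 0.844

SE = σ/√n = 8/√37 = 1.3152
z = (x̄−μ₀)/SE = (58.11−57)/1.3152 = 0.8440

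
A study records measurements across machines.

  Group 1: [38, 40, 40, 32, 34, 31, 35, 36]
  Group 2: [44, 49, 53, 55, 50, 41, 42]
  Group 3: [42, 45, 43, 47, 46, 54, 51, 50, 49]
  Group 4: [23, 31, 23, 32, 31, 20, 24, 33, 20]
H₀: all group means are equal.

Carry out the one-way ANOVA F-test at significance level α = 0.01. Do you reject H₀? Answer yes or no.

reject H₀: yes

Group means [35.75, 47.71, 47.44, 26.33], grand mean 38.909
SSB = Σnᵢ(x̄ᵢ−x̄)² = 2701.576; SSW = ΣΣ(x−x̄ᵢ)² = 611.151
MSB = 2701.576/3 = 900.5255; MSW = 611.151/29 = 21.0742
F = MSB/MSW = 42.7313
df = (3, 29)
p-value (upper-tail) = 0.00000
At α=0.01: p < α → reject H₀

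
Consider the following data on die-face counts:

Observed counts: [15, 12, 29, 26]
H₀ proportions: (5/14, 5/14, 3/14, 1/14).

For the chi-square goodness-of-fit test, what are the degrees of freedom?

df = k − 1 = 4 − 1 = 3

degrees of freedom = 3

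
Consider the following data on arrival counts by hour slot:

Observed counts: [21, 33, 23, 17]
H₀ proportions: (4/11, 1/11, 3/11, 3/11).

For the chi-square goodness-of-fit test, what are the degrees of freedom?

degrees of freedom = 3

df = k − 1 = 4 − 1 = 3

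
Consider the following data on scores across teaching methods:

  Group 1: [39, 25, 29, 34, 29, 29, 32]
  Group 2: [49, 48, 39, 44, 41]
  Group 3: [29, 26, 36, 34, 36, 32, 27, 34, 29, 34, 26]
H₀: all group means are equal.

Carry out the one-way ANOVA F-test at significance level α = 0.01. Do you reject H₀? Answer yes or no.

reject H₀: yes

Group means [31.00, 44.20, 31.18], grand mean 33.957
SSB = Σnᵢ(x̄ᵢ−x̄)² = 670.520; SSW = ΣΣ(x−x̄ᵢ)² = 348.436
MSB = 670.520/2 = 335.2601; MSW = 348.436/20 = 17.4218
F = MSB/MSW = 19.2437
df = (2, 20)
p-value (upper-tail) = 0.00002
At α=0.01: p < α → reject H₀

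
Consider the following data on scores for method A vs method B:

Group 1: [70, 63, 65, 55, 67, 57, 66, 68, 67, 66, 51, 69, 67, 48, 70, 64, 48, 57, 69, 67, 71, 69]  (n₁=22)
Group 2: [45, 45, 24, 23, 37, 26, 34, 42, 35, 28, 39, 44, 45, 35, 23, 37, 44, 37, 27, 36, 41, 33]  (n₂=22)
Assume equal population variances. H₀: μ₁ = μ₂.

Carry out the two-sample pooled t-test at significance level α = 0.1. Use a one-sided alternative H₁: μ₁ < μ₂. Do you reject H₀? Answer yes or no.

reject H₀: no

x̄₁=63.364, s₁=7.267, n₁=22
x̄₂=35.455, s₂=7.494, n₂=22
s_p² = [21·7.267² + 21·7.494²]/42 = 54.4892
SE = √(s_p²·(1/22+1/22)) = 2.2257
t = (63.364−35.455)/2.2257 = 12.5397
df = 42
p-value (one-sided, H₁ less) = 1.00000
At α=0.1: p ≥ α → fail to reject H₀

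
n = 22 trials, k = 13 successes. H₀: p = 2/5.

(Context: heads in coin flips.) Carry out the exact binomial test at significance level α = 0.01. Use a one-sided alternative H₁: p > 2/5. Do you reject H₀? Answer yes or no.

reject H₀: no

Exact binomial: n=22, k=13, p₀=2/5=0.4000
P(X≥13) from Σ C(n,i)·p₀^i·(1−p₀)^(n−i)
p-value (one-sided, H₁ greater) = 0.05511
At α=0.01: p ≥ α → fail to reject H₀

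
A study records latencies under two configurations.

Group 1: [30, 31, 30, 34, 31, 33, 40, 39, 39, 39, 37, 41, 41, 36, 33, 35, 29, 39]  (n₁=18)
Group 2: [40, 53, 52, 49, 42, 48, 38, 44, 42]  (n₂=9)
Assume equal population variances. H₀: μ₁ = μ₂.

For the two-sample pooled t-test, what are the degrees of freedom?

df = n₁ + n₂ − 2 = 18 + 9 − 2 = 25

degrees of freedom = 25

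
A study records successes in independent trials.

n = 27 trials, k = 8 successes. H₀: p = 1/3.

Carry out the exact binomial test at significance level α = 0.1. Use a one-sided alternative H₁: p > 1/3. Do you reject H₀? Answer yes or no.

reject H₀: no

Exact binomial: n=27, k=8, p₀=1/3=0.3333
P(X≥8) from Σ C(n,i)·p₀^i·(1−p₀)^(n−i)
p-value (one-sided, H₁ greater) = 0.72454
At α=0.1: p ≥ α → fail to reject H₀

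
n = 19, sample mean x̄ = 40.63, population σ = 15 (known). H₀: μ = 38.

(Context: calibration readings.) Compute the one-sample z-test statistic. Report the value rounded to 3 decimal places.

SE = σ/√n = 15/√19 = 3.4412
z = (x̄−μ₀)/SE = (40.63−38)/3.4412 = 0.7643

test statistic = 0.764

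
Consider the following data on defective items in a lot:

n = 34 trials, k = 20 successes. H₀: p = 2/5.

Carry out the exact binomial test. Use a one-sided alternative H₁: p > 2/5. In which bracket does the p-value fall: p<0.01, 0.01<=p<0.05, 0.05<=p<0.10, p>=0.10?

Exact binomial: n=34, k=20, p₀=2/5=0.4000
P(X≥20) from Σ C(n,i)·p₀^i·(1−p₀)^(n−i)
p-value (one-sided, H₁ greater) = 0.02045
→ bracket: 0.01<=p<0.05

p-value bracket: 0.01<=p<0.05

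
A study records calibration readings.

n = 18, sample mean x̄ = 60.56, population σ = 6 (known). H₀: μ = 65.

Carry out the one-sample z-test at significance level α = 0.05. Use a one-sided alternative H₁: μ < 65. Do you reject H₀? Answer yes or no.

reject H₀: yes

SE = σ/√n = 6/√18 = 1.4142
z = (x̄−μ₀)/SE = (60.56−65)/1.4142 = -3.1396
p-value (one-sided, H₁ less) = 0.00085
At α=0.05: p < α → reject H₀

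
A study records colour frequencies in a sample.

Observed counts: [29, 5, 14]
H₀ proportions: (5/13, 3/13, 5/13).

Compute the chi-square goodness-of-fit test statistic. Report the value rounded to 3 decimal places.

n = 48; E_i = n·p_i = [18.46, 11.08, 18.46]
χ² = (29−18.46)²/18.46 + (5−11.08)²/11.08 + (14−18.46)²/18.46 = 10.4278
df = 2

test statistic = 10.428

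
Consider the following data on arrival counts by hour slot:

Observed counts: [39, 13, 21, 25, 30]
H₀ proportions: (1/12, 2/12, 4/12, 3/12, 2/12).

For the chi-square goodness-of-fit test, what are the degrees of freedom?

df = k − 1 = 5 − 1 = 4

degrees of freedom = 4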